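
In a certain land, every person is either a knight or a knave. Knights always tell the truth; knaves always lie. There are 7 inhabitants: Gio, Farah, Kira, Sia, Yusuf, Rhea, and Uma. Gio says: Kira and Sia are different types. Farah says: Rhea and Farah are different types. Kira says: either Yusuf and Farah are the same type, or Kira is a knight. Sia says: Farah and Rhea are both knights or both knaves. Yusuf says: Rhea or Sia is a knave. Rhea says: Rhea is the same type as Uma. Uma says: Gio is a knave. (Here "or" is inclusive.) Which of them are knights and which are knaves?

Gio is a knave, Farah is a knave, Kira is a knight, Sia is a knight, Yusuf is a knight, Rhea is a knave, and Uma is a knight.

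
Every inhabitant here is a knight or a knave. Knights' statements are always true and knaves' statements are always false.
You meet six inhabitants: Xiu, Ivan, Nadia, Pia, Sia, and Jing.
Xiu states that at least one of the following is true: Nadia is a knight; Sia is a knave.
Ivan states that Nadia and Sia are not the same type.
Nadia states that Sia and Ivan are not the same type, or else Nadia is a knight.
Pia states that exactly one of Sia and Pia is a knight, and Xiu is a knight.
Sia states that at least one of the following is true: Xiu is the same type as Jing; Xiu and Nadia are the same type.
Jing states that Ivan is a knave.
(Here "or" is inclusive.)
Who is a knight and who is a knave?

Xiu is a knave, Ivan is a knight, Nadia is a knave, Pia is a knave, Sia is a knight, and Jing is a knave.

Xiu is a knave, and the claim "at least one of the following is true: Nadia is a knight; Sia is a knave" is indeed false.
Since Ivan is a knight, "Nadia and Sia are not the same type" needs to be True, which holds.
As a knave, Nadia's statement "Sia and Ivan are not the same type, or else Nadia is a knight" should be false; it is.
Pia (knave): "exactly one of Sia and Pia is a knight, and Xiu is a knight" — false. ✓
Sia is a knight, and the claim "at least one of the following is true: Xiu is the same type as Jing; Xiu and Nadia are the same type" is indeed True.
Jing is a knave, and the claim "Ivan is a knave" is indeed false.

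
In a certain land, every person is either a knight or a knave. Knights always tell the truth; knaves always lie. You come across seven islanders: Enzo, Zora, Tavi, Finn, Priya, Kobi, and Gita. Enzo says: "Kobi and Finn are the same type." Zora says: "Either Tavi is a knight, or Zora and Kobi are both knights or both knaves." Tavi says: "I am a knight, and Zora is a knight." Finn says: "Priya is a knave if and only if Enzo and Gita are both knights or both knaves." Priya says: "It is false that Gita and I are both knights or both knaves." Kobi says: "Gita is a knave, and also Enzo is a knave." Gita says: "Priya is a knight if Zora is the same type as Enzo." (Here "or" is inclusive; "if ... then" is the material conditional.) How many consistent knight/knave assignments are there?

1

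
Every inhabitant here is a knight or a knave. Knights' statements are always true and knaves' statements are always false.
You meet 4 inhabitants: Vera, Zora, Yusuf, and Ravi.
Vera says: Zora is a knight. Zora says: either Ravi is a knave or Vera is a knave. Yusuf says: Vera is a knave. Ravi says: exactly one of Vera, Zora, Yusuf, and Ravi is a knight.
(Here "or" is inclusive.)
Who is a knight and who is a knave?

Vera is a knight, Zora is a knight, Yusuf is a knave, and Ravi is a knave.

Suppose Vera is a knave. Then Vera's statement "Zora is a knight" would have to be false. Checking the 8 ways to assign the others, none is consistent with every speaker.
(For instance, with Zora=knight, Yusuf=knave, Ravi=knave, Vera's claim "Zora is a knight" comes out true where it would need to be false.)
So Vera must be a knight, making "Zora is a knight" true. Taking Vera=knight, Zora=knight, Yusuf=knave, Ravi=knave, each remaining statement checks out:
  Zora (knight): "either Ravi is a knave or Vera is a knave" — true. ✓
  Yusuf (knave): "Vera is a knave" — false. ✓
  Ravi (knave): "exactly one of Vera, Zora, Yusuf, and Ravi is a knight" — false. ✓
This is the unique consistent assignment.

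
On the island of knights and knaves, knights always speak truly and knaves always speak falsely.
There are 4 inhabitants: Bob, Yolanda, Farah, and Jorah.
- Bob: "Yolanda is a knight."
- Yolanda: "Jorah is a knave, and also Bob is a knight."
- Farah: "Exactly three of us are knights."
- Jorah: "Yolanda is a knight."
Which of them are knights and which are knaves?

Suppose Bob is a knight. Then Bob's statement "Yolanda is a knight" would have to be true. Checking the 8 ways to assign the others, none is consistent with every speaker.
(For instance, with Yolanda=knave, Farah=knave, Jorah=knave, Bob's claim "Yolanda is a knight" comes out false where it would need to be true.)
So Bob must be a knave, making "Yolanda is a knight" false. Taking Bob=knave, Yolanda=knave, Farah=knave, Jorah=knave, each remaining statement checks out:
  Yolanda (knave): "Jorah is a knave, and also Bob is a knight" — false. ✓
  Farah (knave): "exactly three of us are knights" — false. ✓
  Jorah (knave): "Yolanda is a knight" — false. ✓
This is the unique consistent assignment.

Bob is a knave, Yolanda is a knave, Farah is a knave, and Jorah is a knave.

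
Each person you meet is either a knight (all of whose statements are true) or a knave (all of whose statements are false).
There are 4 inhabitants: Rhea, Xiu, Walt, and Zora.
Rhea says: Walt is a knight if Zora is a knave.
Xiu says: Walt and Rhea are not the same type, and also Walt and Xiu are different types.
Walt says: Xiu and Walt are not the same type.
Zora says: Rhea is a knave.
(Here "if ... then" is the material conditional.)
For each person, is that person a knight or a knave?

Suppose Rhea is a knave. Then Rhea's statement "Walt is a knight if Zora is a knave" would have to be false. Checking the 8 ways to assign the others, none is consistent with every speaker.
(For instance, with Xiu=knave, Walt=knight, Zora=knave, Rhea's claim "Walt is a knight if Zora is a knave" comes out true where it would need to be false.)
So Rhea must be a knight, making "Walt is a knight if Zora is a knave" true. Taking Rhea=knight, Xiu=knave, Walt=knight, Zora=knave, each remaining statement checks out:
  Xiu (knave): "Walt and Rhea are not the same type, and also Walt and Xiu are different types" — false. ✓
  Walt (knight): "Xiu and Walt are not the same type" — true. ✓
  Zora (knave): "Rhea is a knave" — false. ✓
This is the unique consistent assignment.

Rhea is a knight, Xiu is a knave, Walt is a knight, and Zora is a knave.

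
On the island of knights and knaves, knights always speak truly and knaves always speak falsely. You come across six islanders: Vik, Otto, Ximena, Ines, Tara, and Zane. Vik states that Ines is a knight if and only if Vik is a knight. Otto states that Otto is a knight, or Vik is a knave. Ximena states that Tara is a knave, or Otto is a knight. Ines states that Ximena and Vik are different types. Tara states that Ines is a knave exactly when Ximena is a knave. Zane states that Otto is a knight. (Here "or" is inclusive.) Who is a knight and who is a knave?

Vik is a knave, so "Ines is a knight if and only if Vik is a knight" must be False — and it is.
Otto (knight): "Otto is a knight, or Vik is a knave" — True. ✓
Ximena (knight): "Tara is a knave, or Otto is a knight" — True. ✓
Ines is a knight, and the claim "Ximena and Vik are different types" is indeed True.
Tara is a knight; "Ines is a knave exactly when Ximena is a knave" is True, as required.
Since Zane is a knight, "Otto is a knight" needs to be True, which holds.

Vik is a knave, Otto is a knight, Ximena is a knight, Ines is a knight, Tara is a knight, and Zane is a knight.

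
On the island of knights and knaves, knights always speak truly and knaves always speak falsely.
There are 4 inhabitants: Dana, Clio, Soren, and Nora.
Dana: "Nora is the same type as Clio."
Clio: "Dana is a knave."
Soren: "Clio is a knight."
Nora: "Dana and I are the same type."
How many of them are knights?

1

The unique consistent assignment is Dana=knight, Clio=knave, Soren=knave, Nora=knave.
That has 1 knight.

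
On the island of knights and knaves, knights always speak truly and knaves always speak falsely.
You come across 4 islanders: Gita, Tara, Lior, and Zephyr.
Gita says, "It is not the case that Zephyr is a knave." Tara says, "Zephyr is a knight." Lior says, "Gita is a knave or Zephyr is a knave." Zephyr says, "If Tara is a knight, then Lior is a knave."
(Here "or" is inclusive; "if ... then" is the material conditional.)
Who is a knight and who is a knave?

Gita is a knight, Tara is a knight, Lior is a knave, and Zephyr is a knight.

Suppose Gita is a knave. Then Gita's statement "it is not the case that Zephyr is a knave" would have to be false. Checking the 8 ways to assign the others, none is consistent with every speaker.
(For instance, with Tara=knight, Lior=knave, Zephyr=knight, Gita's claim "it is not the case that Zephyr is a knave" comes out true where it would need to be false.)
So Gita must be a knight, making "it is not the case that Zephyr is a knave" true. Taking Gita=knight, Tara=knight, Lior=knave, Zephyr=knight, each remaining statement checks out:
  Tara (knight): "Zephyr is a knight" — true. ✓
  Lior (knave): "Gita is a knave or Zephyr is a knave" — false. ✓
  Zephyr (knight): "if Tara is a knight, then Lior is a knave" — true. ✓
This is the unique consistent assignment.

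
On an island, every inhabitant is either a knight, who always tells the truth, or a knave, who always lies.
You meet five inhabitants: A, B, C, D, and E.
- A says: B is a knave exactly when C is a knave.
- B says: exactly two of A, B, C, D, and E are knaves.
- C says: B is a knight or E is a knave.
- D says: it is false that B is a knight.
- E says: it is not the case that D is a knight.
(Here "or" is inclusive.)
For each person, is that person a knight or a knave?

Knights: C and D. Knaves: A, B, and E.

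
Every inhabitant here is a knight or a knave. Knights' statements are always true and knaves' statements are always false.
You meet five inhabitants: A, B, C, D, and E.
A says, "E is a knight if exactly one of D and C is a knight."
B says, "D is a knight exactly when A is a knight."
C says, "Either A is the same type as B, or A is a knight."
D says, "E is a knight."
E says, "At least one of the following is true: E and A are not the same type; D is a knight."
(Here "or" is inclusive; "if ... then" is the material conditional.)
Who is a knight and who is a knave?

A is a knight, B is a knight, C is a knight, D is a knight, and E is a knight.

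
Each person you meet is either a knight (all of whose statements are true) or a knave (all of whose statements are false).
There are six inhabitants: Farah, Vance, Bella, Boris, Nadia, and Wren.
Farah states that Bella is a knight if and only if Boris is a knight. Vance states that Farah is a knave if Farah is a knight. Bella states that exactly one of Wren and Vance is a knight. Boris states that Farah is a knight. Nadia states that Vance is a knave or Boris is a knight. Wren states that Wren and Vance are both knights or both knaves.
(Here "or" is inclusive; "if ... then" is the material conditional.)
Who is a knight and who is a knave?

Farah is a knave, Vance is a knight, Bella is a knight, Boris is a knave, Nadia is a knave, and Wren is a knave.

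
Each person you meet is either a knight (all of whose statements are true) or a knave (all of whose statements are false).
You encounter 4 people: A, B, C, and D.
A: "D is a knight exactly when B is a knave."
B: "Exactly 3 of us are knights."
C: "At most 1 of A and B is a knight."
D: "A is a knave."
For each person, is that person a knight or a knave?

As a knave, A's statement "D is a knight exactly when B is a knave" should be false; it is.
B is a knight, and the claim "exactly 3 of us are knights" is indeed True.
C is a knight, so "at most 1 of A and B is a knight" must be True — and it is.
D is a knight, and the claim "A is a knave" is indeed True.

A is a knave, B is a knight, C is a knight, and D is a knight.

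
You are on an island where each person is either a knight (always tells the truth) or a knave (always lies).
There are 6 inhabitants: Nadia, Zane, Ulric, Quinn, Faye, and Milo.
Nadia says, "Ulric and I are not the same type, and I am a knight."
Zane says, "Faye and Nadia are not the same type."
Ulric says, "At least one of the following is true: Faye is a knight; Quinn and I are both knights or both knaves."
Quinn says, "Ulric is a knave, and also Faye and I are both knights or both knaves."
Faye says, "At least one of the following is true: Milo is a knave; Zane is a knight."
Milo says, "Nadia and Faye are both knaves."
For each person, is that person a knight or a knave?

As a knave, Nadia's statement "Ulric and I are not the same type, and I am a knight" should be False; it is.
Since Zane is a knight, "Faye and Nadia are not the same type" needs to be true, which holds.
Ulric (knight): "at least one of the following is true: Faye is a knight; Quinn and I are both knights or both knaves" — true. ✓
As a knave, Quinn's statement "Ulric is a knave, and also Faye and I are both knights or both knaves" should be False; it is.
Faye is a knight; "at least one of the following is true: Milo is a knave; Zane is a knight" is true, as required.
Since Milo is a knave, "Nadia and Faye are both knaves" needs to be False, which holds.

Nadia is a knave, Zane is a knight, Ulric is a knight, Quinn is a knave, Faye is a knight, and Milo is a knave.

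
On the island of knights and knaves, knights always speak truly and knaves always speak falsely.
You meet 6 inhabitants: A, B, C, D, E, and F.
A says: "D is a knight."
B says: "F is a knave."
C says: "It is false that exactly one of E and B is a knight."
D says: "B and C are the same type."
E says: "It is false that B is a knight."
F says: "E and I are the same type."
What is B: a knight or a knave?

B is a knave.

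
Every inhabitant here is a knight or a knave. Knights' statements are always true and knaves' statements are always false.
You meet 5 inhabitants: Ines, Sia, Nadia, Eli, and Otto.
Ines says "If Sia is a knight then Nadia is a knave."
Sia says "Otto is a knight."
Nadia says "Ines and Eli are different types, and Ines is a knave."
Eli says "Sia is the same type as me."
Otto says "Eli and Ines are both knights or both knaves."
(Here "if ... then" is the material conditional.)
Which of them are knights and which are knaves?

Ines is a knight, Sia is a knight, Nadia is a knave, Eli is a knight, and Otto is a knight.

Ines is a knight, and the claim "if Sia is a knight then Nadia is a knave" is indeed true.
Sia is a knight, so "Otto is a knight" must be true — and it is.
Nadia is a knave; "Ines and Eli are different types, and Ines is a knave" is false, as required.
Eli is a knight, so "Sia is the same type as me" must be true — and it is.
Otto (knight): "Eli and Ines are both knights or both knaves" — true. ✓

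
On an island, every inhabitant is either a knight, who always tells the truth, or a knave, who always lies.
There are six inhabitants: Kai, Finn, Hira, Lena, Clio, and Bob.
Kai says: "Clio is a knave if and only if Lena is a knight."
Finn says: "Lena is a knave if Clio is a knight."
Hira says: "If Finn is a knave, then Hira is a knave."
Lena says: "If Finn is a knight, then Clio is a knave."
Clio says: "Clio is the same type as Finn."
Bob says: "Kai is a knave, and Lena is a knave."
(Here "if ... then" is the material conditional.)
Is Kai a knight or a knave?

Kai is a knight.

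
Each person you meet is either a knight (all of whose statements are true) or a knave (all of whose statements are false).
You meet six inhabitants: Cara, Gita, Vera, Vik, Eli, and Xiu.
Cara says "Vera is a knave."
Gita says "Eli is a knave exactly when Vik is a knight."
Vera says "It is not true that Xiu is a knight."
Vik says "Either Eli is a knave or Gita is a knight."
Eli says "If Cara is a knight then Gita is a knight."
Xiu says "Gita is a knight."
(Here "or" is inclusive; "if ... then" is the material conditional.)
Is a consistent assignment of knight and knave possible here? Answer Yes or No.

Checking all 64 assignments, each has at least one speaker whose statement's truth value contradicts their type.

No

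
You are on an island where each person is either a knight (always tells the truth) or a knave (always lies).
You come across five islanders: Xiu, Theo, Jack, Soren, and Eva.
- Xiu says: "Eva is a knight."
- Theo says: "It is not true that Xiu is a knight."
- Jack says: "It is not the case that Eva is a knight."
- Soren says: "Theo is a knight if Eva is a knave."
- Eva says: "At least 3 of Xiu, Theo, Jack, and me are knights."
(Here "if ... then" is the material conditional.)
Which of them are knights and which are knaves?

As a knave, Xiu's statement "Eva is a knight" should be false; it is.
Theo is a knight; "it is not true that Xiu is a knight" is true, as required.
As a knight, Jack's statement "it is not the case that Eva is a knight" should be true; it is.
Since Soren is a knight, "Theo is a knight if Eva is a knave" needs to be true, which holds.
Eva is a knave, and the claim "at least 3 of Xiu, Theo, Jack, and me are knights" is indeed false.

Knights: Theo, Jack, and Soren. Knaves: Xiu and Eva.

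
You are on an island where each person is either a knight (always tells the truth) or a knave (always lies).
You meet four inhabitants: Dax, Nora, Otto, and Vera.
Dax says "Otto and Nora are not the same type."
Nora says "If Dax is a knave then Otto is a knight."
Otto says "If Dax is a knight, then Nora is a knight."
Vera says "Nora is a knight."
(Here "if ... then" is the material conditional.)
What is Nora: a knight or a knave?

Consistent assignments: {Dax=knave, Nora=knight, Otto=knight, Vera=knight}
In every consistent assignment, Nora is a knight.

Nora is a knight.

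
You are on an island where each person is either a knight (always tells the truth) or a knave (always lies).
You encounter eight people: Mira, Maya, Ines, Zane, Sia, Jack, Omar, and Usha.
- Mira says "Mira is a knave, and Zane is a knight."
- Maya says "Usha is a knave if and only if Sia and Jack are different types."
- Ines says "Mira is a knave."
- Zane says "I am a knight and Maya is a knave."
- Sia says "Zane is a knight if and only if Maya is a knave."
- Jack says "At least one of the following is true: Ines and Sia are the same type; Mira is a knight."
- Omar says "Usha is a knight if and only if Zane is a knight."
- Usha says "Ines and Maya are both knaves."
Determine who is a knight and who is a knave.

Knights: Ines and Omar. Knaves: Mira, Maya, Zane, Sia, Jack, and Usha.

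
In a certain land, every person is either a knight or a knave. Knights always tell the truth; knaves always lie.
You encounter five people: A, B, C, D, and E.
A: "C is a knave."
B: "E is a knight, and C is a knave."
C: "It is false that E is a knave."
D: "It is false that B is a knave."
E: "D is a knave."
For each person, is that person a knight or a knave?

A is a knave, B is a knave, C is a knight, D is a knave, and E is a knight.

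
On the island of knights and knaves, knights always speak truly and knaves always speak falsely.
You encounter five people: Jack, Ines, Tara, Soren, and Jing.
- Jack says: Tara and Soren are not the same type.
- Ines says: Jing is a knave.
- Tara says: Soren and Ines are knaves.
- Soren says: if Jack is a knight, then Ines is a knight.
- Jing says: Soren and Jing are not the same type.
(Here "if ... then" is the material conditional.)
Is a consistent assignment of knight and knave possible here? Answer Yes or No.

Yes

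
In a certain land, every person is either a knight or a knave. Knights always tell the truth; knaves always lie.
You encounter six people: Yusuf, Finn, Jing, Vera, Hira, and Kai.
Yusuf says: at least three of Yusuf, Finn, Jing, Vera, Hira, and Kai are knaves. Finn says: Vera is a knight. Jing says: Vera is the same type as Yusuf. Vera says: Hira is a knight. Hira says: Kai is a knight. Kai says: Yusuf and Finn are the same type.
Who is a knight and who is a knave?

Yusuf is a knight, Finn is a knave, Jing is a knave, Vera is a knave, Hira is a knave, and Kai is a knave.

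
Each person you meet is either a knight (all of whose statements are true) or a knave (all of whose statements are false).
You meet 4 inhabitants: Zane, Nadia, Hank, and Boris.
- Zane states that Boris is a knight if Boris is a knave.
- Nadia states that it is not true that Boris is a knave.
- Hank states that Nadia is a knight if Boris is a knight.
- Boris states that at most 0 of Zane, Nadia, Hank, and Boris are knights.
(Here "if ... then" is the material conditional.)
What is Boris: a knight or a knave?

Boris is a knave.

Consistent assignments: {Zane=knave, Nadia=knave, Hank=knight, Boris=knave}
In every consistent assignment, Boris is a knave.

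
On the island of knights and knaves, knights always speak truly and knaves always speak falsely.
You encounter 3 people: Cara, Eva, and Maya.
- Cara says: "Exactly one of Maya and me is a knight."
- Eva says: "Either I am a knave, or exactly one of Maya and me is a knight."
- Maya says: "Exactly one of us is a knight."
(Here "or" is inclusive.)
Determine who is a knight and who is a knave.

Cara is a knight, Eva is a knight, and Maya is a knave.

Suppose Cara is a knave. Then Cara's statement "exactly one of Maya and me is a knight" would have to be false. Checking the 4 ways to assign the others, none is consistent with every speaker.
(For instance, with Eva=knight, Maya=knave, Maya's claim "exactly one of us is a knight" comes out true where it would need to be false.)
So Cara must be a knight, making "exactly one of Maya and me is a knight" true. Taking Cara=knight, Eva=knight, Maya=knave, each remaining statement checks out:
  Eva (knight): "either I am a knave, or exactly one of Maya and me is a knight" — true. ✓
  Maya (knave): "exactly one of us is a knight" — false. ✓
This is the unique consistent assignment.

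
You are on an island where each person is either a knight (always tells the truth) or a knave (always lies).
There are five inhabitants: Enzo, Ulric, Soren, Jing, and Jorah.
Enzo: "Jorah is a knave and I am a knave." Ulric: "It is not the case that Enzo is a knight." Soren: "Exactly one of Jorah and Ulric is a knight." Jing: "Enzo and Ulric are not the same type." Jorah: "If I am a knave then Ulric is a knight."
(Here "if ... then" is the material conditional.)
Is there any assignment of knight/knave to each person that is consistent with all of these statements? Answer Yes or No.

Yes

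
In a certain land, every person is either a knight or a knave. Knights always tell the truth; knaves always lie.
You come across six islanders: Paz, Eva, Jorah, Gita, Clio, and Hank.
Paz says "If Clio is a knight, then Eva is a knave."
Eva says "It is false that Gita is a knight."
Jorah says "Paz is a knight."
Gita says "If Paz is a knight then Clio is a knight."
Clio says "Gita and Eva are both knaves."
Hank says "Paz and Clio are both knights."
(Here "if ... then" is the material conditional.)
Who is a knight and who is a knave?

Paz is a knight, Eva is a knight, Jorah is a knight, Gita is a knave, Clio is a knave, and Hank is a knave.

Paz is a knight, so "if Clio is a knight, then Eva is a knave" must be True — and it is.
As a knight, Eva's statement "it is false that Gita is a knight" should be True; it is.
Jorah (knight): "Paz is a knight" — True. ✓
Gita is a knave; "if Paz is a knight then Clio is a knight" is False, as required.
As a knave, Clio's statement "Gita and Eva are both knaves" should be False; it is.
Hank is a knave, so "Paz and Clio are both knights" must be False — and it is.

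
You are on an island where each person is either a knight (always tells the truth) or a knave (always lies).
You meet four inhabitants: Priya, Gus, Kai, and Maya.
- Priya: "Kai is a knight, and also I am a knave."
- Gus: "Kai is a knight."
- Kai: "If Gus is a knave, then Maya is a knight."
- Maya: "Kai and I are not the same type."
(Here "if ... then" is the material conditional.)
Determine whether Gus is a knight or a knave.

Consistent assignments: {Priya=knave, Gus=knave, Kai=knave, Maya=knave}
In every consistent assignment, Gus is a knave.

Gus is a knave.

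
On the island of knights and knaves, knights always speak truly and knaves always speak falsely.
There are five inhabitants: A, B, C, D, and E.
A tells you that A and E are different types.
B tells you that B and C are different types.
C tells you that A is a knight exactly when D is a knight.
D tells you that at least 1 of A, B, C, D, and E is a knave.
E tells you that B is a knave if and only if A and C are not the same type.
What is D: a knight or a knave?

D is a knight.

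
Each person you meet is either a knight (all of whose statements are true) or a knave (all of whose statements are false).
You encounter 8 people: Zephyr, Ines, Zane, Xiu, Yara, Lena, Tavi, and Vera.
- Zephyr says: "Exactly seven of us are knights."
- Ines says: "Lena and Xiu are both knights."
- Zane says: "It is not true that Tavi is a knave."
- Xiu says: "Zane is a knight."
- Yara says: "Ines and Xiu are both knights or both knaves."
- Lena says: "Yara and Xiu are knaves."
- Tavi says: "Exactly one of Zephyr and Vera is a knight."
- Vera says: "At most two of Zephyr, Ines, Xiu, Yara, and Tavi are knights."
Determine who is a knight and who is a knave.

Zephyr is a knave, Ines is a knave, Zane is a knight, Xiu is a knight, Yara is a knave, Lena is a knave, Tavi is a knight, and Vera is a knight.

Since Zephyr is a knave, "exactly seven of us are knights" needs to be False, which holds.
Ines is a knave, and the claim "Lena and Xiu are both knights" is indeed False.
Zane is a knight, so "it is not true that Tavi is a knave" must be true — and it is.
Xiu is a knight; "Zane is a knight" is true, as required.
Yara is a knave; "Ines and Xiu are both knights or both knaves" is False, as required.
Lena is a knave; "Yara and Xiu are knaves" is False, as required.
Tavi is a knight; "exactly one of Zephyr and Vera is a knight" is true, as required.
Vera is a knight, so "at most two of Zephyr, Ines, Xiu, Yara, and Tavi are knights" must be true — and it is.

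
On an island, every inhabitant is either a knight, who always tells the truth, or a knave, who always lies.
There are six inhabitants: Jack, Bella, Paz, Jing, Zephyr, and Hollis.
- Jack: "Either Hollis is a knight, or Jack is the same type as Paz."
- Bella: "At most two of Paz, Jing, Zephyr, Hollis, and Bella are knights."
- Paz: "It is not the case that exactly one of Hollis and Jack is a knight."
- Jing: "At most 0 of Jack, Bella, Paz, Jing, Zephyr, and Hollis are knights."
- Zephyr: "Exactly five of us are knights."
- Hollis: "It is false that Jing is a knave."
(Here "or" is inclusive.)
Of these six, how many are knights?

2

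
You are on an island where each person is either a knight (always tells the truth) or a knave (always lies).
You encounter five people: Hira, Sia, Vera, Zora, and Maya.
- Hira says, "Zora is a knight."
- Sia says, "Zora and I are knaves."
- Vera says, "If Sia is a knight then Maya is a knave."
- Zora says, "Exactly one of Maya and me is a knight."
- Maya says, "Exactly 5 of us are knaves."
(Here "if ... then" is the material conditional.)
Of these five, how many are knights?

The unique consistent assignment is Hira=knight, Sia=knave, Vera=knight, Zora=knight, Maya=knave.
That has 3 knights.

3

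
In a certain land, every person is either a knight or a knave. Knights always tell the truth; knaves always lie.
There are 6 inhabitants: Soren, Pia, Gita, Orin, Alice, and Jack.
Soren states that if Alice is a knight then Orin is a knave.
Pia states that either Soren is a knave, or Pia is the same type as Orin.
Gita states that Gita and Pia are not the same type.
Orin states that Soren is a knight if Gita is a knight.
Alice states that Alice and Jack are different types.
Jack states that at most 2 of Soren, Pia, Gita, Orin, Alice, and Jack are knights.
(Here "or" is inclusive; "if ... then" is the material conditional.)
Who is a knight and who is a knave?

Soren is a knight, and the claim "if Alice is a knight then Orin is a knave" is indeed True.
Since Pia is a knave, "either Soren is a knave, or Pia is the same type as Orin" needs to be False, which holds.
As a knight, Gita's statement "Gita and Pia are not the same type" should be True; it is.
Orin is a knight; "Soren is a knight if Gita is a knight" is True, as required.
Alice is a knave, and the claim "Alice and Jack are different types" is indeed False.
Jack is a knave, so "at most 2 of Soren, Pia, Gita, Orin, Alice, and Jack are knights" must be False — and it is.

Soren is a knight, Pia is a knave, Gita is a knight, Orin is a knight, Alice is a knave, and Jack is a knave.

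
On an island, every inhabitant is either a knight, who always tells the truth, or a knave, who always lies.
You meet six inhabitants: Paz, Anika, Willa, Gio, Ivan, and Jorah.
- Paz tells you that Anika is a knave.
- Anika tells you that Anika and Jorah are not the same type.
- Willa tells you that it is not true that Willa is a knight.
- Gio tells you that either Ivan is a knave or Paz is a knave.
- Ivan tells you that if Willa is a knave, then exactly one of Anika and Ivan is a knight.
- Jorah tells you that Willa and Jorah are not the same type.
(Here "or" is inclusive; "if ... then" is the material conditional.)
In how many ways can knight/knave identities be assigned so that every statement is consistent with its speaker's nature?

0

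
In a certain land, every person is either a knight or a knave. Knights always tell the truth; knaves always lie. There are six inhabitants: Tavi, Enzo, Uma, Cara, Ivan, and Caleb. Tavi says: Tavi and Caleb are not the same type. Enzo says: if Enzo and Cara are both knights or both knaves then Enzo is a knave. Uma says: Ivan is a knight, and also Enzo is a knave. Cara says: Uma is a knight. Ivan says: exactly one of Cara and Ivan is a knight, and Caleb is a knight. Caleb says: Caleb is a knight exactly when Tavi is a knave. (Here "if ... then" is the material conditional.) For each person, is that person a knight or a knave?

Knights: Enzo. Knaves: Tavi, Uma, Cara, Ivan, and Caleb.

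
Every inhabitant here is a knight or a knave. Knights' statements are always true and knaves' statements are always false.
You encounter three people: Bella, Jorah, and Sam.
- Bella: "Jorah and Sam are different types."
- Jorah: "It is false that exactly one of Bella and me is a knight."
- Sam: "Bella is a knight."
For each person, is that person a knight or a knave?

Suppose Bella is a knave. Then Bella's statement "Jorah and Sam are different types" would have to be false. Checking the 4 ways to assign the others, none is consistent with every speaker.
(For instance, with Jorah=knave, Sam=knight, Bella's claim "Jorah and Sam are different types" comes out true where it would need to be false.)
So Bella must be a knight, making "Jorah and Sam are different types" true. Taking Bella=knight, Jorah=knave, Sam=knight, each remaining statement checks out:
  Jorah (knave): "it is false that exactly one of Bella and me is a knight" — false. ✓
  Sam (knight): "Bella is a knight" — true. ✓
This is the unique consistent assignment.

Bella is a knight, Jorah is a knave, and Sam is a knight.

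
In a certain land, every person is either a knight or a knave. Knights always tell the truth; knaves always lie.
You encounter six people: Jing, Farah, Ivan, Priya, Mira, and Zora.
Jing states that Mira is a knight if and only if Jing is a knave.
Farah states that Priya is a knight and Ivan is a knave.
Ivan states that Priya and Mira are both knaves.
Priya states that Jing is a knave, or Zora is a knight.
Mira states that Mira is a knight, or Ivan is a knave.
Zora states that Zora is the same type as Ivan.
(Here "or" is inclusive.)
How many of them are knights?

2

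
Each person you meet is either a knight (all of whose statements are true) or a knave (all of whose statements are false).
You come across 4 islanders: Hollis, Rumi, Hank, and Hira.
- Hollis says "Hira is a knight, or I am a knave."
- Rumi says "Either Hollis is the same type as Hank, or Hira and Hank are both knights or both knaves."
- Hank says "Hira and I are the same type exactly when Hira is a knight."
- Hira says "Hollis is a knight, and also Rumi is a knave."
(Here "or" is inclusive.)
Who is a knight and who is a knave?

Knights: Hollis and Hira. Knaves: Rumi and Hank.

Hollis is a knight, and the claim "Hira is a knight, or I am a knave" is indeed True.
Rumi is a knave; "either Hollis is the same type as Hank, or Hira and Hank are both knights or both knaves" is False, as required.
Hank is a knave; "Hira and I are the same type exactly when Hira is a knight" is False, as required.
As a knight, Hira's statement "Hollis is a knight, and also Rumi is a knave" should be True; it is.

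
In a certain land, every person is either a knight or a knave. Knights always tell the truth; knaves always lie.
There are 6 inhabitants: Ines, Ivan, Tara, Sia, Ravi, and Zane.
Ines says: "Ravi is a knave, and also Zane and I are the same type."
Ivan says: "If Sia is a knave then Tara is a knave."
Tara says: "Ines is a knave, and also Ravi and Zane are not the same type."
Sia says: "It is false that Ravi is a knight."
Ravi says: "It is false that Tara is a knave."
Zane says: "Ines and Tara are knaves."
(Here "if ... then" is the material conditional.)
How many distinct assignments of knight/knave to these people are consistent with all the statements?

1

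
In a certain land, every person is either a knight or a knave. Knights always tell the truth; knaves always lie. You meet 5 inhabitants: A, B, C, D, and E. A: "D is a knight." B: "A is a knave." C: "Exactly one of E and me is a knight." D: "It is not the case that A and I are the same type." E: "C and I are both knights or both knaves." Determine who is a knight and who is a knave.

A is a knave, B is a knight, C is a knight, D is a knave, and E is a knave.

As a knave, A's statement "D is a knight" should be false; it is.
B is a knight; "A is a knave" is True, as required.
C is a knight, so "exactly one of E and me is a knight" must be True — and it is.
As a knave, D's statement "it is not the case that A and I are the same type" should be false; it is.
As a knave, E's statement "C and I are both knights or both knaves" should be false; it is.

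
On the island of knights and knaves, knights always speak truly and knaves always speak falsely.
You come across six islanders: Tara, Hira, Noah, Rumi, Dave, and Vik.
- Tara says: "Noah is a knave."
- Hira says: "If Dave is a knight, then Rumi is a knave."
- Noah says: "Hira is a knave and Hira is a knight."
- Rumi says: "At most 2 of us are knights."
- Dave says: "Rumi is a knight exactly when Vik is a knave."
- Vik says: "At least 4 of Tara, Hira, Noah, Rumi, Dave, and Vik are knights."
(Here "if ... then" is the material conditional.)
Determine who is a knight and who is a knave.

Tara is a knight, Hira is a knight, Noah is a knave, Rumi is a knave, Dave is a knight, and Vik is a knight.

Tara is a knight, and the claim "Noah is a knave" is indeed true.
As a knight, Hira's statement "if Dave is a knight, then Rumi is a knave" should be true; it is.
Noah is a knave; "Hira is a knave and Hira is a knight" is false, as required.
Rumi is a knave, so "at most 2 of us are knights" must be false — and it is.
Dave is a knight, so "Rumi is a knight exactly when Vik is a knave" must be true — and it is.
Vik is a knight, and the claim "at least 4 of Tara, Hira, Noah, Rumi, Dave, and Vik are knights" is indeed true.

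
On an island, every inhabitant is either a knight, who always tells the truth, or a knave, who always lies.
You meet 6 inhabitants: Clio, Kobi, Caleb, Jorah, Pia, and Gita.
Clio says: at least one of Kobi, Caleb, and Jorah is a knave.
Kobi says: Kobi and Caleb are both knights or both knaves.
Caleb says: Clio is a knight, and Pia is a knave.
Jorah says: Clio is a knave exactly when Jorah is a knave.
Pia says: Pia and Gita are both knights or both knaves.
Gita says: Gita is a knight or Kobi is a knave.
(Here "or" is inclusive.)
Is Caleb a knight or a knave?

Caleb is a knight.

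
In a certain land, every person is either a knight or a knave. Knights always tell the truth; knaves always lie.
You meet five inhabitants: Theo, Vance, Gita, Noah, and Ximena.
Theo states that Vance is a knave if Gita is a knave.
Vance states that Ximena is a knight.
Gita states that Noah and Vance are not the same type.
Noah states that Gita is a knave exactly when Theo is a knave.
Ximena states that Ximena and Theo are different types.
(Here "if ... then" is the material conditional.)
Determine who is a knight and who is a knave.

Knights: Vance, Noah, and Ximena. Knaves: Theo and Gita.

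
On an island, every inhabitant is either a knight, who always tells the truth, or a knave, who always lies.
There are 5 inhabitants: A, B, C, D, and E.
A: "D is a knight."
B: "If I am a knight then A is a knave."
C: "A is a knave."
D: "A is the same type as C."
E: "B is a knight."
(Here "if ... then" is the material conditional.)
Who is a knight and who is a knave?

A is a knave, B is a knight, C is a knight, D is a knave, and E is a knight.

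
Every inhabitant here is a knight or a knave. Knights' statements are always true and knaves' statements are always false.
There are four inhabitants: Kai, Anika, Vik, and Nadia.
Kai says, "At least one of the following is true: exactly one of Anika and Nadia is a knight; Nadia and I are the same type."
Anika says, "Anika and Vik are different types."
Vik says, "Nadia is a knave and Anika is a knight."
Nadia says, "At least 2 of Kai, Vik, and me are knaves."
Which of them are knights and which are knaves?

Kai is a knave, Anika is a knight, Vik is a knave, and Nadia is a knight.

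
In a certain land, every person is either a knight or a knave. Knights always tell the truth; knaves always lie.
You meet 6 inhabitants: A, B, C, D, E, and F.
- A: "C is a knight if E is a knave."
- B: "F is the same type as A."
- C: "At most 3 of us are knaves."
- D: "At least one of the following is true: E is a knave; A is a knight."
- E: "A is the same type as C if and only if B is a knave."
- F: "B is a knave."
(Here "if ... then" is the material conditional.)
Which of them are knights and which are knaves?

A is a knave, B is a knight, C is a knave, D is a knight, E is a knave, and F is a knave.

A (knave): "C is a knight if E is a knave" — False. ✓
B is a knight; "F is the same type as A" is true, as required.
C is a knave; "at most 3 of us are knaves" is False, as required.
D is a knight, and the claim "at least one of the following is true: E is a knave; A is a knight" is indeed true.
E is a knave, so "A is the same type as C if and only if B is a knave" must be False — and it is.
F (knave): "B is a knave" — False. ✓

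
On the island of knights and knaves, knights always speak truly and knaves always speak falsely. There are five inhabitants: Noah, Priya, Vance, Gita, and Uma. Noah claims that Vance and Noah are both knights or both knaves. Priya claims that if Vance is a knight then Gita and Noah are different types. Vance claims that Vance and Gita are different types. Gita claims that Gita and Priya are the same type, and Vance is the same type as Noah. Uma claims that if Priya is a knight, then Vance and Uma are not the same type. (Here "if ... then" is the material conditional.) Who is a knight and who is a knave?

Noah is a knave, Priya is a knave, Vance is a knight, Gita is a knave, and Uma is a knight.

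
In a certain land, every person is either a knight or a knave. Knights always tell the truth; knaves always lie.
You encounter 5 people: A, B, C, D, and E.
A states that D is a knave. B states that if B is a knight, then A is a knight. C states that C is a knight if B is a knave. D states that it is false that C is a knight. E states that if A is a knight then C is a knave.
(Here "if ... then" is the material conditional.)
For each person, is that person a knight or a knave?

A is a knight, so "D is a knave" must be True — and it is.
B (knight): "if B is a knight, then A is a knight" — True. ✓
C is a knight, so "C is a knight if B is a knave" must be True — and it is.
D (knave): "it is false that C is a knight" — False. ✓
E is a knave; "if A is a knight then C is a knave" is False, as required.

A is a knight, B is a knight, C is a knight, D is a knave, and E is a knave.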